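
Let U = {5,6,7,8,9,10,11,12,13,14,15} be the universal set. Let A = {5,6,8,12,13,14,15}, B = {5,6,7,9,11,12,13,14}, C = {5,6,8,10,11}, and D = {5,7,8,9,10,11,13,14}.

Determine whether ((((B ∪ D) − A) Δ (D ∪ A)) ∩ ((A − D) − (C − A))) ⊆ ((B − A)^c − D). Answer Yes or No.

Yes

B ∪ D = {5,6,7,8,9,10,11,12,13,14}
(B ∪ D) − A = {7,9,10,11}
D ∪ A = {5,6,7,8,9,10,11,12,13,14,15}
((B ∪ D) − A) Δ (D ∪ A) = {5,6,8,12,13,14,15}
A − D = {6,12,15}
C − A = {10,11}
(A − D) − (C − A) = {6,12,15}
(((B ∪ D) − A) Δ (D ∪ A)) ∩ ((A − D) − (C − A)) = {6,12,15}
B − A = {7,9,11}
(B − A)^c = {5,6,8,10,12,13,14,15}
(B − A)^c − D = {6,12,15}
Every element of {6,12,15} is in {6,12,15}, so (((B ∪ D) − A) Δ (D ∪ A)) ∩ ((A − D) − (C − A)) ⊆ (B − A)^c − D.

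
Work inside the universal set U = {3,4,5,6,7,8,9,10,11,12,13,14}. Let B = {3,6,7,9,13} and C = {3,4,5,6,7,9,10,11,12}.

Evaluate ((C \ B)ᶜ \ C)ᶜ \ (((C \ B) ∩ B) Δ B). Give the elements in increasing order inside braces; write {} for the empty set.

C \ B = {4,5,10,11,12}
(C \ B)ᶜ = {3,6,7,8,9,13,14}
(C \ B)ᶜ \ C = {8,13,14}
((C \ B)ᶜ \ C)ᶜ = {3,4,5,6,7,9,10,11,12}
(C \ B) ∩ B = {}
((C \ B) ∩ B) Δ B = {3,6,7,9,13}
((C \ B)ᶜ \ C)ᶜ \ (((C \ B) ∩ B) Δ B) = {4,5,10,11,12}

{4,5,10,11,12}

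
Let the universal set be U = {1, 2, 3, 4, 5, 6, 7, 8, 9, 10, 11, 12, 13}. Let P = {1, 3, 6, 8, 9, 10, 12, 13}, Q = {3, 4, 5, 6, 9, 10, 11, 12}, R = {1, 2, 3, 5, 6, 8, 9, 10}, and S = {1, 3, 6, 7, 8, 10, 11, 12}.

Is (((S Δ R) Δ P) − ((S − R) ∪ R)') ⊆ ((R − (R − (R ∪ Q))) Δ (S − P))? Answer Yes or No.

Yes

S Δ R = {2, 5, 7, 9, 11, 12}
(S Δ R) Δ P = {1, 2, 3, 5, 6, 7, 8, 10, 11, 13}
S − R = {7, 11, 12}
(S − R) ∪ R = {1, 2, 3, 5, 6, 7, 8, 9, 10, 11, 12}
((S − R) ∪ R)' = {4, 13}
((S Δ R) Δ P) − ((S − R) ∪ R)' = {1, 2, 3, 5, 6, 7, 8, 10, 11}
R ∪ Q = {1, 2, 3, 4, 5, 6, 8, 9, 10, 11, 12}
R − (R ∪ Q) = {}
R − (R − (R ∪ Q)) = {1, 2, 3, 5, 6, 8, 9, 10}
S − P = {7, 11}
(R − (R − (R ∪ Q))) Δ (S − P) = {1, 2, 3, 5, 6, 7, 8, 9, 10, 11}
Every element of {1, 2, 3, 5, 6, 7, 8, 10, 11} is in {1, 2, 3, 5, 6, 7, 8, 9, 10, 11}, so ((S Δ R) Δ P) − ((S − R) ∪ R)' ⊆ (R − (R − (R ∪ Q))) Δ (S − P).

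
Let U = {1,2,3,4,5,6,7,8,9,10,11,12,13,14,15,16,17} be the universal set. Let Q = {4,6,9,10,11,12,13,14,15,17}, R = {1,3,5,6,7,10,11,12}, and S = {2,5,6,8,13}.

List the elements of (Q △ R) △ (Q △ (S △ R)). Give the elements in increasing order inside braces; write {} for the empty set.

{2,5,6,8,13}

Q △ R = {1,3,4,5,7,9,13,14,15,17}
S △ R = {1,2,3,7,8,10,11,12,13}
Q △ (S △ R) = {1,2,3,4,6,7,8,9,14,15,17}
(Q △ R) △ (Q △ (S △ R)) = {2,5,6,8,13}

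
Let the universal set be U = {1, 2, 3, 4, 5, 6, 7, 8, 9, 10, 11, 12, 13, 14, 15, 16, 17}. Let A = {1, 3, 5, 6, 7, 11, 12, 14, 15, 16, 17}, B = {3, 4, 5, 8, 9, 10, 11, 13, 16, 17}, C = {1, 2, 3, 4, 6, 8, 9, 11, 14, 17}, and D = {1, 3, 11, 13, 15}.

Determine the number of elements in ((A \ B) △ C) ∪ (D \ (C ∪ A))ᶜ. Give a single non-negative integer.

16

A \ B = {1, 6, 7, 12, 14, 15}
(A \ B) △ C = {2, 3, 4, 7, 8, 9, 11, 12, 15, 17}
C ∪ A = {1, 2, 3, 4, 5, 6, 7, 8, 9, 11, 12, 14, 15, 16, 17}
D \ (C ∪ A) = {13}
(D \ (C ∪ A))ᶜ = {1, 2, 3, 4, 5, 6, 7, 8, 9, 10, 11, 12, 14, 15, 16, 17}
((A \ B) △ C) ∪ (D \ (C ∪ A))ᶜ = {1, 2, 3, 4, 5, 6, 7, 8, 9, 10, 11, 12, 14, 15, 16, 17}
|((A \ B) △ C) ∪ (D \ (C ∪ A))ᶜ| = 16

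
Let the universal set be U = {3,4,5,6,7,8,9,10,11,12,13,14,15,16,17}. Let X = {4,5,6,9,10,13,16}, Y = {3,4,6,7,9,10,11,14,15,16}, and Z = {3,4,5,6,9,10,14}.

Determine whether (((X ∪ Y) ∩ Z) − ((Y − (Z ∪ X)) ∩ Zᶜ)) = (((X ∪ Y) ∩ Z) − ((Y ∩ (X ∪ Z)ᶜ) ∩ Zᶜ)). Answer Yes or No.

X ∪ Y = {3,4,5,6,7,9,10,11,13,14,15,16}
(X ∪ Y) ∩ Z = {3,4,5,6,9,10,14}
Z ∪ X = {3,4,5,6,9,10,13,14,16}
Y − (Z ∪ X) = {7,11,15}
Zᶜ = {7,8,11,12,13,15,16,17}
(Y − (Z ∪ X)) ∩ Zᶜ = {7,11,15}
((X ∪ Y) ∩ Z) − ((Y − (Z ∪ X)) ∩ Zᶜ) = {3,4,5,6,9,10,14}
X ∪ Z = {3,4,5,6,9,10,13,14,16}
(X ∪ Z)ᶜ = {7,8,11,12,15,17}
Y ∩ (X ∪ Z)ᶜ = {7,11,15}
(Y ∩ (X ∪ Z)ᶜ) ∩ Zᶜ = {7,11,15}
((X ∪ Y) ∩ Z) − ((Y ∩ (X ∪ Z)ᶜ) ∩ Zᶜ) = {3,4,5,6,9,10,14}
Both equal {3,4,5,6,9,10,14}, so ((X ∪ Y) ∩ Z) − ((Y − (Z ∪ X)) ∩ Zᶜ) = ((X ∪ Y) ∩ Z) − ((Y ∩ (X ∪ Z)ᶜ) ∩ Zᶜ).

Yes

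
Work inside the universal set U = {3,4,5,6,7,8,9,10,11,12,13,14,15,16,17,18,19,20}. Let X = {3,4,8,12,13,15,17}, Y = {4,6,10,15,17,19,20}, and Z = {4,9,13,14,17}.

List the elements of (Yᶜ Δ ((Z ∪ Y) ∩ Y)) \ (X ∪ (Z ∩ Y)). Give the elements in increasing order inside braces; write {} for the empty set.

{5,6,7,9,10,11,14,16,18,19,20}

Yᶜ = {3,5,7,8,9,11,12,13,14,16,18}
Z ∪ Y = {4,6,9,10,13,14,15,17,19,20}
(Z ∪ Y) ∩ Y = {4,6,10,15,17,19,20}
Yᶜ Δ ((Z ∪ Y) ∩ Y) = {3,4,5,6,7,8,9,10,11,12,13,14,15,16,17,18,19,20}
Z ∩ Y = {4,17}
X ∪ (Z ∩ Y) = {3,4,8,12,13,15,17}
(Yᶜ Δ ((Z ∪ Y) ∩ Y)) \ (X ∪ (Z ∩ Y)) = {5,6,7,9,10,11,14,16,18,19,20}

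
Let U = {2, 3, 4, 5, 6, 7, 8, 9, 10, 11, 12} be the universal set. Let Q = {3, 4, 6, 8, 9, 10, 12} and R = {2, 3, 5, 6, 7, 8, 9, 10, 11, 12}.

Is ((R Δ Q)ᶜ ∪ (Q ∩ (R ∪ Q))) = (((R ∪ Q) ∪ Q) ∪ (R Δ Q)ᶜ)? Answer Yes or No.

R Δ Q = {2, 4, 5, 7, 11}
(R Δ Q)ᶜ = {3, 6, 8, 9, 10, 12}
R ∪ Q = {2, 3, 4, 5, 6, 7, 8, 9, 10, 11, 12}
Q ∩ (R ∪ Q) = {3, 4, 6, 8, 9, 10, 12}
(R Δ Q)ᶜ ∪ (Q ∩ (R ∪ Q)) = {3, 4, 6, 8, 9, 10, 12}
(R ∪ Q) ∪ Q = {2, 3, 4, 5, 6, 7, 8, 9, 10, 11, 12}
((R ∪ Q) ∪ Q) ∪ (R Δ Q)ᶜ = {2, 3, 4, 5, 6, 7, 8, 9, 10, 11, 12}
2 ∈ ((R ∪ Q) ∪ Q) ∪ (R Δ Q)ᶜ but 2 ∉ (R Δ Q)ᶜ ∪ (Q ∩ (R ∪ Q)), so they differ.

No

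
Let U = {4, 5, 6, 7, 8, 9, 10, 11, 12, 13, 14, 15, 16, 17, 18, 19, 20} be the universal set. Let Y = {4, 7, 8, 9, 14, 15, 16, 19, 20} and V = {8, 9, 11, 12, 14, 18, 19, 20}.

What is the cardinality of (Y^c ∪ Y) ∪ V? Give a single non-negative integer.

17

Y^c = {5, 6, 10, 11, 12, 13, 17, 18}
Y^c ∪ Y = {4, 5, 6, 7, 8, 9, 10, 11, 12, 13, 14, 15, 16, 17, 18, 19, 20}
(Y^c ∪ Y) ∪ V = {4, 5, 6, 7, 8, 9, 10, 11, 12, 13, 14, 15, 16, 17, 18, 19, 20}
|(Y^c ∪ Y) ∪ V| = 17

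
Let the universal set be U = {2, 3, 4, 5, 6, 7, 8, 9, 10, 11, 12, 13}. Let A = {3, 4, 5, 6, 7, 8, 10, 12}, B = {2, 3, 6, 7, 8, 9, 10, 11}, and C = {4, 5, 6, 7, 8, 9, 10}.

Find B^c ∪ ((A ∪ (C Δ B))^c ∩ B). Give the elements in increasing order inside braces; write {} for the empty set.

B^c = {4, 5, 12, 13}
C Δ B = {2, 3, 4, 5, 11}
A ∪ (C Δ B) = {2, 3, 4, 5, 6, 7, 8, 10, 11, 12}
(A ∪ (C Δ B))^c = {9, 13}
(A ∪ (C Δ B))^c ∩ B = {9}
B^c ∪ ((A ∪ (C Δ B))^c ∩ B) = {4, 5, 9, 12, 13}

{4, 5, 9, 12, 13}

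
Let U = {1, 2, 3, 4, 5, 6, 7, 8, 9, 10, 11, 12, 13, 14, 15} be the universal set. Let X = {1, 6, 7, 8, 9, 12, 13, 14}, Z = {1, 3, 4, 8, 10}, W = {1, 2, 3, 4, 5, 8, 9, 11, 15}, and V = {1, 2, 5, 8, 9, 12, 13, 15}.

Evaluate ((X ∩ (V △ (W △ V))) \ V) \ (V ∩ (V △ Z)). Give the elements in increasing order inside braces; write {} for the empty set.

{}

W △ V = {3, 4, 11, 12, 13}
V △ (W △ V) = {1, 2, 3, 4, 5, 8, 9, 11, 15}
X ∩ (V △ (W △ V)) = {1, 8, 9}
(X ∩ (V △ (W △ V))) \ V = {}
V △ Z = {2, 3, 4, 5, 9, 10, 12, 13, 15}
V ∩ (V △ Z) = {2, 5, 9, 12, 13, 15}
((X ∩ (V △ (W △ V))) \ V) \ (V ∩ (V △ Z)) = {}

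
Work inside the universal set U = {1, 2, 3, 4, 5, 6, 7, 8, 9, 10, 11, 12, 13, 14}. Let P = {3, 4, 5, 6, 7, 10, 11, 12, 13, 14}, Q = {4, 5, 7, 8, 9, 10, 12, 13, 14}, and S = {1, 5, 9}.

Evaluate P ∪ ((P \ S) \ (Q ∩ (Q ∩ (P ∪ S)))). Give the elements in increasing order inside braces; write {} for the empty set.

{3, 4, 5, 6, 7, 10, 11, 12, 13, 14}

P \ S = {3, 4, 6, 7, 10, 11, 12, 13, 14}
P ∪ S = {1, 3, 4, 5, 6, 7, 9, 10, 11, 12, 13, 14}
Q ∩ (P ∪ S) = {4, 5, 7, 9, 10, 12, 13, 14}
Q ∩ (Q ∩ (P ∪ S)) = {4, 5, 7, 9, 10, 12, 13, 14}
(P \ S) \ (Q ∩ (Q ∩ (P ∪ S))) = {3, 6, 11}
P ∪ ((P \ S) \ (Q ∩ (Q ∩ (P ∪ S)))) = {3, 4, 5, 6, 7, 10, 11, 12, 13, 14}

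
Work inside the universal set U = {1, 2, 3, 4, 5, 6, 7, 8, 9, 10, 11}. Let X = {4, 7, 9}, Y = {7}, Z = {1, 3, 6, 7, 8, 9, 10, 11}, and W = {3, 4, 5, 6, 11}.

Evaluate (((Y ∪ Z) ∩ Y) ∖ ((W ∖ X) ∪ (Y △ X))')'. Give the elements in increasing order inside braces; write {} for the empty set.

{1, 2, 3, 4, 5, 6, 7, 8, 9, 10, 11}

Y ∪ Z = {1, 3, 6, 7, 8, 9, 10, 11}
(Y ∪ Z) ∩ Y = {7}
W ∖ X = {3, 5, 6, 11}
Y △ X = {4, 9}
(W ∖ X) ∪ (Y △ X) = {3, 4, 5, 6, 9, 11}
((W ∖ X) ∪ (Y △ X))' = {1, 2, 7, 8, 10}
((Y ∪ Z) ∩ Y) ∖ ((W ∖ X) ∪ (Y △ X))' = {}
(((Y ∪ Z) ∩ Y) ∖ ((W ∖ X) ∪ (Y △ X))')' = {1, 2, 3, 4, 5, 6, 7, 8, 9, 10, 11}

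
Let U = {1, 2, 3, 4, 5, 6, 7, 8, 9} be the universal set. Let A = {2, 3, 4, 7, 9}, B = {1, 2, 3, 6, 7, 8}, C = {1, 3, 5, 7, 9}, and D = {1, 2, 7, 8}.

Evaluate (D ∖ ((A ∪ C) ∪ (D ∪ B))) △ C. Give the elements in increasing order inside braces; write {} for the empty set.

{1, 3, 5, 7, 9}

A ∪ C = {1, 2, 3, 4, 5, 7, 9}
D ∪ B = {1, 2, 3, 6, 7, 8}
(A ∪ C) ∪ (D ∪ B) = {1, 2, 3, 4, 5, 6, 7, 8, 9}
D ∖ ((A ∪ C) ∪ (D ∪ B)) = {}
(D ∖ ((A ∪ C) ∪ (D ∪ B))) △ C = {1, 3, 5, 7, 9}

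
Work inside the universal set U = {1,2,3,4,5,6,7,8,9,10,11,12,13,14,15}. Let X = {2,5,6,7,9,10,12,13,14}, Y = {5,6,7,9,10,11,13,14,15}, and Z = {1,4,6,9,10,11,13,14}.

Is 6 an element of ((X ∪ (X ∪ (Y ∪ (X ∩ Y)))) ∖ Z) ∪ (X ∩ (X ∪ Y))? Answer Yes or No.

6 ∈ X and 6 ∈ Y, so 6 ∈ X ∩ Y
6 ∈ Y and 6 ∈ (X ∩ Y), so 6 ∈ Y ∪ (X ∩ Y)
6 ∈ X and 6 ∈ (Y ∪ (X ∩ Y)), so 6 ∈ X ∪ (Y ∪ (X ∩ Y))
6 ∈ X and 6 ∈ (X ∪ (Y ∪ (X ∩ Y))), so 6 ∈ X ∪ (X ∪ (Y ∪ (X ∩ Y)))
6 ∈ (X ∪ (X ∪ (Y ∪ (X ∩ Y)))) and 6 ∈ Z, so 6 ∉ (X ∪ (X ∪ (Y ∪ (X ∩ Y)))) ∖ Z
6 ∈ X and 6 ∈ Y, so 6 ∈ X ∪ Y
6 ∈ X and 6 ∈ (X ∪ Y), so 6 ∈ X ∩ (X ∪ Y)
6 ∉ ((X ∪ (X ∪ (Y ∪ (X ∩ Y)))) ∖ Z) and 6 ∈ (X ∩ (X ∪ Y)), so 6 ∈ ((X ∪ (X ∪ (Y ∪ (X ∩ Y)))) ∖ Z) ∪ (X ∩ (X ∪ Y))

Yes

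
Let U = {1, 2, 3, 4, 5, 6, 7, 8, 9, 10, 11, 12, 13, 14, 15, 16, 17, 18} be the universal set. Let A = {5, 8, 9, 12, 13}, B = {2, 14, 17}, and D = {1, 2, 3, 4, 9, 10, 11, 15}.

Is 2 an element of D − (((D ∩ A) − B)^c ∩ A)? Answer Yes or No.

2 ∈ D and 2 ∉ A, so 2 ∉ D ∩ A
2 ∉ (D ∩ A) and 2 ∈ B, so 2 ∉ (D ∩ A) − B
2 ∈ ((D ∩ A) − B)^c since 2 ∉ ((D ∩ A) − B)
2 ∈ ((D ∩ A) − B)^c and 2 ∉ A, so 2 ∉ ((D ∩ A) − B)^c ∩ A
2 ∈ D and 2 ∉ (((D ∩ A) − B)^c ∩ A), so 2 ∈ D − (((D ∩ A) − B)^c ∩ A)

Yes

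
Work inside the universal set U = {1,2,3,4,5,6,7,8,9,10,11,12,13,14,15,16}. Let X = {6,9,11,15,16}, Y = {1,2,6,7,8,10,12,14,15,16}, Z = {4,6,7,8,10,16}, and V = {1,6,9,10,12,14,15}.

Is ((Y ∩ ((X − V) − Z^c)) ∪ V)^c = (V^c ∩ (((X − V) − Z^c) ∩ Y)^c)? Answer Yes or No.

Yes

X − V = {11,16}
Z^c = {1,2,3,5,9,11,12,13,14,15}
(X − V) − Z^c = {16}
Y ∩ ((X − V) − Z^c) = {16}
(Y ∩ ((X − V) − Z^c)) ∪ V = {1,6,9,10,12,14,15,16}
((Y ∩ ((X − V) − Z^c)) ∪ V)^c = {2,3,4,5,7,8,11,13}
V^c = {2,3,4,5,7,8,11,13,16}
((X − V) − Z^c) ∩ Y = {16}
(((X − V) − Z^c) ∩ Y)^c = {1,2,3,4,5,6,7,8,9,10,11,12,13,14,15}
V^c ∩ (((X − V) − Z^c) ∩ Y)^c = {2,3,4,5,7,8,11,13}
Both equal {2,3,4,5,7,8,11,13}, so ((Y ∩ ((X − V) − Z^c)) ∪ V)^c = V^c ∩ (((X − V) − Z^c) ∩ Y)^c.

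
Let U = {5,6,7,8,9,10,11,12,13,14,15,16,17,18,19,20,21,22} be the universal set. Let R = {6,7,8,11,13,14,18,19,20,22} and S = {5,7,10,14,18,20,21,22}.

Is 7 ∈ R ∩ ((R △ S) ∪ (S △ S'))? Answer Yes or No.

Yes

7 ∈ R and 7 ∈ S, so 7 ∉ R △ S
7 ∈ S, so 7 ∉ S'
7 ∈ S and 7 ∉ S', so 7 ∈ S △ S'
7 ∉ (R △ S) and 7 ∈ (S △ S'), so 7 ∈ (R △ S) ∪ (S △ S')
7 ∈ R and 7 ∈ ((R △ S) ∪ (S △ S')), so 7 ∈ R ∩ ((R △ S) ∪ (S △ S'))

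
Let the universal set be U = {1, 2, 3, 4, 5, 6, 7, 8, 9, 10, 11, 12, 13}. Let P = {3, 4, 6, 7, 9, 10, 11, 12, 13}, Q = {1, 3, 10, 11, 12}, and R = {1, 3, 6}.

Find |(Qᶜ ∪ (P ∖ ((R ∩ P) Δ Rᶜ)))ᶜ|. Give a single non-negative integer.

Qᶜ = {2, 4, 5, 6, 7, 8, 9, 13}
R ∩ P = {3, 6}
Rᶜ = {2, 4, 5, 7, 8, 9, 10, 11, 12, 13}
(R ∩ P) Δ Rᶜ = {2, 3, 4, 5, 6, 7, 8, 9, 10, 11, 12, 13}
P ∖ ((R ∩ P) Δ Rᶜ) = {}
Qᶜ ∪ (P ∖ ((R ∩ P) Δ Rᶜ)) = {2, 4, 5, 6, 7, 8, 9, 13}
(Qᶜ ∪ (P ∖ ((R ∩ P) Δ Rᶜ)))ᶜ = {1, 3, 10, 11, 12}
|(Qᶜ ∪ (P ∖ ((R ∩ P) Δ Rᶜ)))ᶜ| = 5

5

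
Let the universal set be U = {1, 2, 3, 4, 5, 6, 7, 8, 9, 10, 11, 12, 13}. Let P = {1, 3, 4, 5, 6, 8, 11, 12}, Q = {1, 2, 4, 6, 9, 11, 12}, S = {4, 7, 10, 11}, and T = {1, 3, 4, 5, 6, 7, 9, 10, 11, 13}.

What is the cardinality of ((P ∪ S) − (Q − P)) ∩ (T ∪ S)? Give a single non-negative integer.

8

P ∪ S = {1, 3, 4, 5, 6, 7, 8, 10, 11, 12}
Q − P = {2, 9}
(P ∪ S) − (Q − P) = {1, 3, 4, 5, 6, 7, 8, 10, 11, 12}
T ∪ S = {1, 3, 4, 5, 6, 7, 9, 10, 11, 13}
((P ∪ S) − (Q − P)) ∩ (T ∪ S) = {1, 3, 4, 5, 6, 7, 10, 11}
|((P ∪ S) − (Q − P)) ∩ (T ∪ S)| = 8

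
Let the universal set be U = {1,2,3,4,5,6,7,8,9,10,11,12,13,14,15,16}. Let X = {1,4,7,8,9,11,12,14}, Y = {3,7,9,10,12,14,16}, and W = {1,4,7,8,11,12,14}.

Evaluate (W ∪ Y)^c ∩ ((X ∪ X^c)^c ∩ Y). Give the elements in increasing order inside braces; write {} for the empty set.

{}

W ∪ Y = {1,3,4,7,8,9,10,11,12,14,16}
(W ∪ Y)^c = {2,5,6,13,15}
X^c = {2,3,5,6,10,13,15,16}
X ∪ X^c = {1,2,3,4,5,6,7,8,9,10,11,12,13,14,15,16}
(X ∪ X^c)^c = {}
(X ∪ X^c)^c ∩ Y = {}
(W ∪ Y)^c ∩ ((X ∪ X^c)^c ∩ Y) = {}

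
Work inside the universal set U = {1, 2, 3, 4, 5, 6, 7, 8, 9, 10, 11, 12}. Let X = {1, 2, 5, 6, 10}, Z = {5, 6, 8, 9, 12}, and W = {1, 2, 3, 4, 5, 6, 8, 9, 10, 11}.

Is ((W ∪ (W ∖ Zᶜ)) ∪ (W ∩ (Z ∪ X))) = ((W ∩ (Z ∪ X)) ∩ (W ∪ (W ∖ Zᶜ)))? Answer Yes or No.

No

Zᶜ = {1, 2, 3, 4, 7, 10, 11}
W ∖ Zᶜ = {5, 6, 8, 9}
W ∪ (W ∖ Zᶜ) = {1, 2, 3, 4, 5, 6, 8, 9, 10, 11}
Z ∪ X = {1, 2, 5, 6, 8, 9, 10, 12}
W ∩ (Z ∪ X) = {1, 2, 5, 6, 8, 9, 10}
(W ∪ (W ∖ Zᶜ)) ∪ (W ∩ (Z ∪ X)) = {1, 2, 3, 4, 5, 6, 8, 9, 10, 11}
(W ∩ (Z ∪ X)) ∩ (W ∪ (W ∖ Zᶜ)) = {1, 2, 5, 6, 8, 9, 10}
3 ∈ (W ∪ (W ∖ Zᶜ)) ∪ (W ∩ (Z ∪ X)) but 3 ∉ (W ∩ (Z ∪ X)) ∩ (W ∪ (W ∖ Zᶜ)), so they differ.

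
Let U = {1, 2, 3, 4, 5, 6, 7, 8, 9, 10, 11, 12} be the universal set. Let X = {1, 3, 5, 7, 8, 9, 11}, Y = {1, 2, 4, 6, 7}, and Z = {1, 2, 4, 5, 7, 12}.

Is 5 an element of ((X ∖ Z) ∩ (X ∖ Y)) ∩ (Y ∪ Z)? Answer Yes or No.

5 ∈ X and 5 ∈ Z, so 5 ∉ X ∖ Z
5 ∈ X and 5 ∉ Y, so 5 ∈ X ∖ Y
5 ∉ (X ∖ Z) and 5 ∈ (X ∖ Y), so 5 ∉ (X ∖ Z) ∩ (X ∖ Y)
5 ∉ Y and 5 ∈ Z, so 5 ∈ Y ∪ Z
5 ∉ ((X ∖ Z) ∩ (X ∖ Y)) and 5 ∈ (Y ∪ Z), so 5 ∉ ((X ∖ Z) ∩ (X ∖ Y)) ∩ (Y ∪ Z)

No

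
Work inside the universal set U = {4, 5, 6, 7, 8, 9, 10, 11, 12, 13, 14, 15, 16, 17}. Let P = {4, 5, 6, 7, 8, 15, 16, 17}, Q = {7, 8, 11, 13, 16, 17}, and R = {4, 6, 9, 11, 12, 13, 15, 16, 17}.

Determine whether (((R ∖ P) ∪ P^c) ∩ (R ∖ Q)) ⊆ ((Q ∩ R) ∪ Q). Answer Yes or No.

No

R ∖ P = {9, 11, 12, 13}
P^c = {9, 10, 11, 12, 13, 14}
(R ∖ P) ∪ P^c = {9, 10, 11, 12, 13, 14}
R ∖ Q = {4, 6, 9, 12, 15}
((R ∖ P) ∪ P^c) ∩ (R ∖ Q) = {9, 12}
Q ∩ R = {11, 13, 16, 17}
(Q ∩ R) ∪ Q = {7, 8, 11, 13, 16, 17}
9 ∈ ((R ∖ P) ∪ P^c) ∩ (R ∖ Q) but 9 ∉ (Q ∩ R) ∪ Q, so the inclusion fails.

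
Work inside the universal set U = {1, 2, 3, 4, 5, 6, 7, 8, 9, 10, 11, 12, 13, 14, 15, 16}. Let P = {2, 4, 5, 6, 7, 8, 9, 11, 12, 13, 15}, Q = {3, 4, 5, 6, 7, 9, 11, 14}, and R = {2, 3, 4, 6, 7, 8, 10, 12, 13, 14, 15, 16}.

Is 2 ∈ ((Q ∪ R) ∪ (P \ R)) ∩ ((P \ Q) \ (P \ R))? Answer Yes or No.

2 ∉ Q and 2 ∈ R, so 2 ∈ Q ∪ R
2 ∈ P and 2 ∈ R, so 2 ∉ P \ R
2 ∈ (Q ∪ R) and 2 ∉ (P \ R), so 2 ∈ (Q ∪ R) ∪ (P \ R)
2 ∈ P and 2 ∉ Q, so 2 ∈ P \ Q
2 ∈ P and 2 ∈ R, so 2 ∉ P \ R
2 ∈ (P \ Q) and 2 ∉ (P \ R), so 2 ∈ (P \ Q) \ (P \ R)
2 ∈ ((Q ∪ R) ∪ (P \ R)) and 2 ∈ ((P \ Q) \ (P \ R)), so 2 ∈ ((Q ∪ R) ∪ (P \ R)) ∩ ((P \ Q) \ (P \ R))

Yes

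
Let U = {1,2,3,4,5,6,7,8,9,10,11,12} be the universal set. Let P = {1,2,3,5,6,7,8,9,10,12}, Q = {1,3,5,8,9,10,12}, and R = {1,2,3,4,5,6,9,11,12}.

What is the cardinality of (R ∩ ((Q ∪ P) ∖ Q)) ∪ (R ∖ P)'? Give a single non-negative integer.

Q ∪ P = {1,2,3,5,6,7,8,9,10,12}
(Q ∪ P) ∖ Q = {2,6,7}
R ∩ ((Q ∪ P) ∖ Q) = {2,6}
R ∖ P = {4,11}
(R ∖ P)' = {1,2,3,5,6,7,8,9,10,12}
(R ∩ ((Q ∪ P) ∖ Q)) ∪ (R ∖ P)' = {1,2,3,5,6,7,8,9,10,12}
|(R ∩ ((Q ∪ P) ∖ Q)) ∪ (R ∖ P)'| = 10

10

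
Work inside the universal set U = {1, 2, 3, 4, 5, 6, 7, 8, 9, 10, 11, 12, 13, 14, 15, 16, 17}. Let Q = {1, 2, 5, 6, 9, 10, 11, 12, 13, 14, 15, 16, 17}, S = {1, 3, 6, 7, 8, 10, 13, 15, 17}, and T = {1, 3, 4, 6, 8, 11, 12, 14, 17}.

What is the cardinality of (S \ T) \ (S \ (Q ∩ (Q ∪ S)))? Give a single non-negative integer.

S \ T = {7, 10, 13, 15}
Q ∪ S = {1, 2, 3, 5, 6, 7, 8, 9, 10, 11, 12, 13, 14, 15, 16, 17}
Q ∩ (Q ∪ S) = {1, 2, 5, 6, 9, 10, 11, 12, 13, 14, 15, 16, 17}
S \ (Q ∩ (Q ∪ S)) = {3, 7, 8}
(S \ T) \ (S \ (Q ∩ (Q ∪ S))) = {10, 13, 15}
|(S \ T) \ (S \ (Q ∩ (Q ∪ S)))| = 3

3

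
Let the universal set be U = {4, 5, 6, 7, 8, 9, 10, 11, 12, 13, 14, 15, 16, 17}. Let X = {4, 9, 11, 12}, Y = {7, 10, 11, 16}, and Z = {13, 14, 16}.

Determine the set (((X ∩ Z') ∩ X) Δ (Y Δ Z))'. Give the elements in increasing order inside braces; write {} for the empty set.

Z' = {4, 5, 6, 7, 8, 9, 10, 11, 12, 15, 17}
X ∩ Z' = {4, 9, 11, 12}
(X ∩ Z') ∩ X = {4, 9, 11, 12}
Y Δ Z = {7, 10, 11, 13, 14}
((X ∩ Z') ∩ X) Δ (Y Δ Z) = {4, 7, 9, 10, 12, 13, 14}
(((X ∩ Z') ∩ X) Δ (Y Δ Z))' = {5, 6, 8, 11, 15, 16, 17}

{5, 6, 8, 11, 15, 16, 17}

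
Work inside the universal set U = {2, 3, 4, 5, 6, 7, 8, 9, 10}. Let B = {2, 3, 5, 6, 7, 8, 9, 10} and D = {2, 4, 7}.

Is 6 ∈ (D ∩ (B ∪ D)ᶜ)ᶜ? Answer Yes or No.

Yes

6 ∈ B and 6 ∉ D, so 6 ∈ B ∪ D
6 ∉ (B ∪ D)ᶜ since 6 ∈ (B ∪ D)
6 ∉ D and 6 ∉ (B ∪ D)ᶜ, so 6 ∉ D ∩ (B ∪ D)ᶜ
6 ∈ (D ∩ (B ∪ D)ᶜ)ᶜ since 6 ∉ (D ∩ (B ∪ D)ᶜ)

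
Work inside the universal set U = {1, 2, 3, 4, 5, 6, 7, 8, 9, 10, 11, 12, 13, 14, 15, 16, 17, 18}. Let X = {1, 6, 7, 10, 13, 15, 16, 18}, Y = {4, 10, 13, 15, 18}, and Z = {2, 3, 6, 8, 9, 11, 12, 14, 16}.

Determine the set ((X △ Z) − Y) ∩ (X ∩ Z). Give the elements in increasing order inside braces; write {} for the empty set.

X △ Z = {1, 2, 3, 7, 8, 9, 10, 11, 12, 13, 14, 15, 18}
(X △ Z) − Y = {1, 2, 3, 7, 8, 9, 11, 12, 14}
X ∩ Z = {6, 16}
((X △ Z) − Y) ∩ (X ∩ Z) = {}

{}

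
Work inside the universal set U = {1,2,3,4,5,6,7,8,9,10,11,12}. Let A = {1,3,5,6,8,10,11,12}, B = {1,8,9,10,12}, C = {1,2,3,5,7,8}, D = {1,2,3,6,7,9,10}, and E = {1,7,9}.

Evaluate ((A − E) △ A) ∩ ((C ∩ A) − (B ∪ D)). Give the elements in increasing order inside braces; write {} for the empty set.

{}

A − E = {3,5,6,8,10,11,12}
(A − E) △ A = {1}
C ∩ A = {1,3,5,8}
B ∪ D = {1,2,3,6,7,8,9,10,12}
(C ∩ A) − (B ∪ D) = {5}
((A − E) △ A) ∩ ((C ∩ A) − (B ∪ D)) = {}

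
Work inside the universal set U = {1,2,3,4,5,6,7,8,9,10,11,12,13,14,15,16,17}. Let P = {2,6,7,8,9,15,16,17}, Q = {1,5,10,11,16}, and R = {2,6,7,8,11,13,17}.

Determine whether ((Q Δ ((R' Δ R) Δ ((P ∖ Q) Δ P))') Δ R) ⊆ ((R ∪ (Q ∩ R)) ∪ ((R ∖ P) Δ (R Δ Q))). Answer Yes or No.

Yes

R' = {1,3,4,5,9,10,12,14,15,16}
R' Δ R = {1,2,3,4,5,6,7,8,9,10,11,12,13,14,15,16,17}
P ∖ Q = {2,6,7,8,9,15,17}
(P ∖ Q) Δ P = {16}
(R' Δ R) Δ ((P ∖ Q) Δ P) = {1,2,3,4,5,6,7,8,9,10,11,12,13,14,15,17}
((R' Δ R) Δ ((P ∖ Q) Δ P))' = {16}
Q Δ ((R' Δ R) Δ ((P ∖ Q) Δ P))' = {1,5,10,11}
(Q Δ ((R' Δ R) Δ ((P ∖ Q) Δ P))') Δ R = {1,2,5,6,7,8,10,13,17}
Q ∩ R = {11}
R ∪ (Q ∩ R) = {2,6,7,8,11,13,17}
R ∖ P = {11,13}
R Δ Q = {1,2,5,6,7,8,10,13,16,17}
(R ∖ P) Δ (R Δ Q) = {1,2,5,6,7,8,10,11,16,17}
(R ∪ (Q ∩ R)) ∪ ((R ∖ P) Δ (R Δ Q)) = {1,2,5,6,7,8,10,11,13,16,17}
Every element of {1,2,5,6,7,8,10,13,17} is in {1,2,5,6,7,8,10,11,13,16,17}, so (Q Δ ((R' Δ R) Δ ((P ∖ Q) Δ P))') Δ R ⊆ (R ∪ (Q ∩ R)) ∪ ((R ∖ P) Δ (R Δ Q)).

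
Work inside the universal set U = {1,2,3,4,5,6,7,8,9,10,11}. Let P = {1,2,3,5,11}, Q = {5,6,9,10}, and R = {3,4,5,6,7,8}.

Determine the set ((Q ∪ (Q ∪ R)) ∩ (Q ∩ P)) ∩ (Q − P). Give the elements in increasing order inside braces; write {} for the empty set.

Q ∪ R = {3,4,5,6,7,8,9,10}
Q ∪ (Q ∪ R) = {3,4,5,6,7,8,9,10}
Q ∩ P = {5}
(Q ∪ (Q ∪ R)) ∩ (Q ∩ P) = {5}
Q − P = {6,9,10}
((Q ∪ (Q ∪ R)) ∩ (Q ∩ P)) ∩ (Q − P) = {}

{}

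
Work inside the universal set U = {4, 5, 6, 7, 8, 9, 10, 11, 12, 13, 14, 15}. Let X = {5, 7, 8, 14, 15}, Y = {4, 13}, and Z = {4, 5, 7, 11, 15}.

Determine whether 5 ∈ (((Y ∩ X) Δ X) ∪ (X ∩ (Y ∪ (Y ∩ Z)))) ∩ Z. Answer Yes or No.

5 ∉ Y and 5 ∈ X, so 5 ∉ Y ∩ X
5 ∉ (Y ∩ X) and 5 ∈ X, so 5 ∈ (Y ∩ X) Δ X
5 ∉ Y and 5 ∈ Z, so 5 ∉ Y ∩ Z
5 ∉ Y and 5 ∉ (Y ∩ Z), so 5 ∉ Y ∪ (Y ∩ Z)
5 ∈ X and 5 ∉ (Y ∪ (Y ∩ Z)), so 5 ∉ X ∩ (Y ∪ (Y ∩ Z))
5 ∈ ((Y ∩ X) Δ X) and 5 ∉ (X ∩ (Y ∪ (Y ∩ Z))), so 5 ∈ ((Y ∩ X) Δ X) ∪ (X ∩ (Y ∪ (Y ∩ Z)))
5 ∈ (((Y ∩ X) Δ X) ∪ (X ∩ (Y ∪ (Y ∩ Z)))) and 5 ∈ Z, so 5 ∈ (((Y ∩ X) Δ X) ∪ (X ∩ (Y ∪ (Y ∩ Z)))) ∩ Z

Yes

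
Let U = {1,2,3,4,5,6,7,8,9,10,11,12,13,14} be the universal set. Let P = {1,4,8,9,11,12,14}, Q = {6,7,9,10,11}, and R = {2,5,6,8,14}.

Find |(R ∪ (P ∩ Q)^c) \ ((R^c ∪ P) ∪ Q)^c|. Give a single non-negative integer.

10

P ∩ Q = {9,11}
(P ∩ Q)^c = {1,2,3,4,5,6,7,8,10,12,13,14}
R ∪ (P ∩ Q)^c = {1,2,3,4,5,6,7,8,10,12,13,14}
R^c = {1,3,4,7,9,10,11,12,13}
R^c ∪ P = {1,3,4,7,8,9,10,11,12,13,14}
(R^c ∪ P) ∪ Q = {1,3,4,6,7,8,9,10,11,12,13,14}
((R^c ∪ P) ∪ Q)^c = {2,5}
(R ∪ (P ∩ Q)^c) \ ((R^c ∪ P) ∪ Q)^c = {1,3,4,6,7,8,10,12,13,14}
|(R ∪ (P ∩ Q)^c) \ ((R^c ∪ P) ∪ Q)^c| = 10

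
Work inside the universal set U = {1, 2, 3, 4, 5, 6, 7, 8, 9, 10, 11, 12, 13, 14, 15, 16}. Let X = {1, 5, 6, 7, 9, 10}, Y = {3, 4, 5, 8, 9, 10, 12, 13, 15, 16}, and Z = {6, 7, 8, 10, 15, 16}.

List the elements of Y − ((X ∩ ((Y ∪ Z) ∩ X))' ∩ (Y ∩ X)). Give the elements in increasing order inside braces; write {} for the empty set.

{3, 4, 5, 8, 9, 10, 12, 13, 15, 16}

Y ∪ Z = {3, 4, 5, 6, 7, 8, 9, 10, 12, 13, 15, 16}
(Y ∪ Z) ∩ X = {5, 6, 7, 9, 10}
X ∩ ((Y ∪ Z) ∩ X) = {5, 6, 7, 9, 10}
(X ∩ ((Y ∪ Z) ∩ X))' = {1, 2, 3, 4, 8, 11, 12, 13, 14, 15, 16}
Y ∩ X = {5, 9, 10}
(X ∩ ((Y ∪ Z) ∩ X))' ∩ (Y ∩ X) = {}
Y − ((X ∩ ((Y ∪ Z) ∩ X))' ∩ (Y ∩ X)) = {3, 4, 5, 8, 9, 10, 12, 13, 15, 16}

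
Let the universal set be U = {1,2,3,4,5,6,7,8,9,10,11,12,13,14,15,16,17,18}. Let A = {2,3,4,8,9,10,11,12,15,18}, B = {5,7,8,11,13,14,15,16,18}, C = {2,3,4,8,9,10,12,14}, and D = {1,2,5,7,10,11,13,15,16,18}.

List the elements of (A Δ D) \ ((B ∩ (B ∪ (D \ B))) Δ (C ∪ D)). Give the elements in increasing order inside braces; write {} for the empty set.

{5,7,8,13,16}

A Δ D = {1,3,4,5,7,8,9,12,13,16}
D \ B = {1,2,10}
B ∪ (D \ B) = {1,2,5,7,8,10,11,13,14,15,16,18}
B ∩ (B ∪ (D \ B)) = {5,7,8,11,13,14,15,16,18}
C ∪ D = {1,2,3,4,5,7,8,9,10,11,12,13,14,15,16,18}
(B ∩ (B ∪ (D \ B))) Δ (C ∪ D) = {1,2,3,4,9,10,12}
(A Δ D) \ ((B ∩ (B ∪ (D \ B))) Δ (C ∪ D)) = {5,7,8,13,16}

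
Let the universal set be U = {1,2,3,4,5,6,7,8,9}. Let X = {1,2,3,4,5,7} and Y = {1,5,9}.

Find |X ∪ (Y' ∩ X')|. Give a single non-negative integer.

Y' = {2,3,4,6,7,8}
X' = {6,8,9}
Y' ∩ X' = {6,8}
X ∪ (Y' ∩ X') = {1,2,3,4,5,6,7,8}
|X ∪ (Y' ∩ X')| = 8

8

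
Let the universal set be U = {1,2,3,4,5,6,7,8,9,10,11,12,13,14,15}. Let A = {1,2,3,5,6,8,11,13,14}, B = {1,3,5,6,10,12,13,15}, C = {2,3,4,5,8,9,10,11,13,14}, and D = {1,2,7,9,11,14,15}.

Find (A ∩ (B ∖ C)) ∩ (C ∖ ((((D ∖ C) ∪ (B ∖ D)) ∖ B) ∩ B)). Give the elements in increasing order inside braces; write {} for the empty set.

B ∖ C = {1,6,12,15}
A ∩ (B ∖ C) = {1,6}
D ∖ C = {1,7,15}
B ∖ D = {3,5,6,10,12,13}
(D ∖ C) ∪ (B ∖ D) = {1,3,5,6,7,10,12,13,15}
((D ∖ C) ∪ (B ∖ D)) ∖ B = {7}
(((D ∖ C) ∪ (B ∖ D)) ∖ B) ∩ B = {}
C ∖ ((((D ∖ C) ∪ (B ∖ D)) ∖ B) ∩ B) = {2,3,4,5,8,9,10,11,13,14}
(A ∩ (B ∖ C)) ∩ (C ∖ ((((D ∖ C) ∪ (B ∖ D)) ∖ B) ∩ B)) = {}

{}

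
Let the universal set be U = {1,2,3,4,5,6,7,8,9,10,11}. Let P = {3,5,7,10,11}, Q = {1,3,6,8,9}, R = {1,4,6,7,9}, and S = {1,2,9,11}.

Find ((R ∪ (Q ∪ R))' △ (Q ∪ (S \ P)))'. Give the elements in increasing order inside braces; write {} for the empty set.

{2,4,7}

Q ∪ R = {1,3,4,6,7,8,9}
R ∪ (Q ∪ R) = {1,3,4,6,7,8,9}
(R ∪ (Q ∪ R))' = {2,5,10,11}
S \ P = {1,2,9}
Q ∪ (S \ P) = {1,2,3,6,8,9}
(R ∪ (Q ∪ R))' △ (Q ∪ (S \ P)) = {1,3,5,6,8,9,10,11}
((R ∪ (Q ∪ R))' △ (Q ∪ (S \ P)))' = {2,4,7}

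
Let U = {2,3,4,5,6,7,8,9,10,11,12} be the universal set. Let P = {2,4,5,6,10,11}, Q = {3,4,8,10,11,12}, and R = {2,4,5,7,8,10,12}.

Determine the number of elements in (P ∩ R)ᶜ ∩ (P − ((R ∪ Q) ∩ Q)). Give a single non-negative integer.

1

P ∩ R = {2,4,5,10}
(P ∩ R)ᶜ = {3,6,7,8,9,11,12}
R ∪ Q = {2,3,4,5,7,8,10,11,12}
(R ∪ Q) ∩ Q = {3,4,8,10,11,12}
P − ((R ∪ Q) ∩ Q) = {2,5,6}
(P ∩ R)ᶜ ∩ (P − ((R ∪ Q) ∩ Q)) = {6}
|(P ∩ R)ᶜ ∩ (P − ((R ∪ Q) ∩ Q))| = 1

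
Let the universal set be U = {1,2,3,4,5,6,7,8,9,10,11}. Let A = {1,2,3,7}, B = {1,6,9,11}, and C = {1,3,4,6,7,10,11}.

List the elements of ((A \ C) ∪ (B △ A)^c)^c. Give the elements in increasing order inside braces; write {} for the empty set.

{3,6,7,9,11}

A \ C = {2}
B △ A = {2,3,6,7,9,11}
(B △ A)^c = {1,4,5,8,10}
(A \ C) ∪ (B △ A)^c = {1,2,4,5,8,10}
((A \ C) ∪ (B △ A)^c)^c = {3,6,7,9,11}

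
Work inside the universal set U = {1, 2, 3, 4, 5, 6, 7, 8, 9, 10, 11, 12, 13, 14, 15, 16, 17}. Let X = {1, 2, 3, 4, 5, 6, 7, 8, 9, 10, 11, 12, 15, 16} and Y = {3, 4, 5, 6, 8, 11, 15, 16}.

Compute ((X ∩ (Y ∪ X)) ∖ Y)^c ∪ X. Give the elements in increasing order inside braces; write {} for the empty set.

Y ∪ X = {1, 2, 3, 4, 5, 6, 7, 8, 9, 10, 11, 12, 15, 16}
X ∩ (Y ∪ X) = {1, 2, 3, 4, 5, 6, 7, 8, 9, 10, 11, 12, 15, 16}
(X ∩ (Y ∪ X)) ∖ Y = {1, 2, 7, 9, 10, 12}
((X ∩ (Y ∪ X)) ∖ Y)^c = {3, 4, 5, 6, 8, 11, 13, 14, 15, 16, 17}
((X ∩ (Y ∪ X)) ∖ Y)^c ∪ X = {1, 2, 3, 4, 5, 6, 7, 8, 9, 10, 11, 12, 13, 14, 15, 16, 17}

{1, 2, 3, 4, 5, 6, 7, 8, 9, 10, 11, 12, 13, 14, 15, 16, 17}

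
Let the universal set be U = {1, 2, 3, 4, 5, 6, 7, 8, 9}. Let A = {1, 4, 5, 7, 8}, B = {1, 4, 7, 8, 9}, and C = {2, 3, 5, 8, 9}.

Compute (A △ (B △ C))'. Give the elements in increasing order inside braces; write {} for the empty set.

{1, 4, 5, 6, 7, 9}

B △ C = {1, 2, 3, 4, 5, 7}
A △ (B △ C) = {2, 3, 8}
(A △ (B △ C))' = {1, 4, 5, 6, 7, 9}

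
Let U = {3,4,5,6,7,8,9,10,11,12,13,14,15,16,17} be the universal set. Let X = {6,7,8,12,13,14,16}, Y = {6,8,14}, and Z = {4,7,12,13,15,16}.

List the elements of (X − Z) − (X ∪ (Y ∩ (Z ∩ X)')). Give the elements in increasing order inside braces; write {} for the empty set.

{}

X − Z = {6,8,14}
Z ∩ X = {7,12,13,16}
(Z ∩ X)' = {3,4,5,6,8,9,10,11,14,15,17}
Y ∩ (Z ∩ X)' = {6,8,14}
X ∪ (Y ∩ (Z ∩ X)') = {6,7,8,12,13,14,16}
(X − Z) − (X ∪ (Y ∩ (Z ∩ X)')) = {}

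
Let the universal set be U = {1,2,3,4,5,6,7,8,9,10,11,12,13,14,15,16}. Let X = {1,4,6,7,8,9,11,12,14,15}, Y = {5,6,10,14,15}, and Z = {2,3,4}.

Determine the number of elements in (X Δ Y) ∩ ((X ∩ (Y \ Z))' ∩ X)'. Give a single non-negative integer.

2

X Δ Y = {1,4,5,7,8,9,10,11,12}
Y \ Z = {5,6,10,14,15}
X ∩ (Y \ Z) = {6,14,15}
(X ∩ (Y \ Z))' = {1,2,3,4,5,7,8,9,10,11,12,13,16}
(X ∩ (Y \ Z))' ∩ X = {1,4,7,8,9,11,12}
((X ∩ (Y \ Z))' ∩ X)' = {2,3,5,6,10,13,14,15,16}
(X Δ Y) ∩ ((X ∩ (Y \ Z))' ∩ X)' = {5,10}
|(X Δ Y) ∩ ((X ∩ (Y \ Z))' ∩ X)'| = 2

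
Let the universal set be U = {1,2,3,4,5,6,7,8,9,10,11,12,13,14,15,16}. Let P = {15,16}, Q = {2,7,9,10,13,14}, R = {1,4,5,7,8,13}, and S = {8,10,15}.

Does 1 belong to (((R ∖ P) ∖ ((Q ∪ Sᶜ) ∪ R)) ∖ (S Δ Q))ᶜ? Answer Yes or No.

Yes

1 ∈ R and 1 ∉ P, so 1 ∈ R ∖ P
1 ∉ S, so 1 ∈ Sᶜ
1 ∉ Q and 1 ∈ Sᶜ, so 1 ∈ Q ∪ Sᶜ
1 ∈ (Q ∪ Sᶜ) and 1 ∈ R, so 1 ∈ (Q ∪ Sᶜ) ∪ R
1 ∈ (R ∖ P) and 1 ∈ ((Q ∪ Sᶜ) ∪ R), so 1 ∉ (R ∖ P) ∖ ((Q ∪ Sᶜ) ∪ R)
1 ∉ S and 1 ∉ Q, so 1 ∉ S Δ Q
1 ∉ ((R ∖ P) ∖ ((Q ∪ Sᶜ) ∪ R)) and 1 ∉ (S Δ Q), so 1 ∉ ((R ∖ P) ∖ ((Q ∪ Sᶜ) ∪ R)) ∖ (S Δ Q)
1 ∈ (((R ∖ P) ∖ ((Q ∪ Sᶜ) ∪ R)) ∖ (S Δ Q))ᶜ since 1 ∉ (((R ∖ P) ∖ ((Q ∪ Sᶜ) ∪ R)) ∖ (S Δ Q))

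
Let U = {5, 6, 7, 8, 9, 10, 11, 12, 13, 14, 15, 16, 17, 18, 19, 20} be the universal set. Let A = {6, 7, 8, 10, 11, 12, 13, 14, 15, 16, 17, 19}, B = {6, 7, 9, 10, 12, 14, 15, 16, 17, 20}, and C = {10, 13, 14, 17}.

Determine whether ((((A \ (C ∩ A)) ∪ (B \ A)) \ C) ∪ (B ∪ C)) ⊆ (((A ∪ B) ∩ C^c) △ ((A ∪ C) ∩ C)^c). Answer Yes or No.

No

C ∩ A = {10, 13, 14, 17}
A \ (C ∩ A) = {6, 7, 8, 11, 12, 15, 16, 19}
B \ A = {9, 20}
(A \ (C ∩ A)) ∪ (B \ A) = {6, 7, 8, 9, 11, 12, 15, 16, 19, 20}
((A \ (C ∩ A)) ∪ (B \ A)) \ C = {6, 7, 8, 9, 11, 12, 15, 16, 19, 20}
B ∪ C = {6, 7, 9, 10, 12, 13, 14, 15, 16, 17, 20}
(((A \ (C ∩ A)) ∪ (B \ A)) \ C) ∪ (B ∪ C) = {6, 7, 8, 9, 10, 11, 12, 13, 14, 15, 16, 17, 19, 20}
A ∪ B = {6, 7, 8, 9, 10, 11, 12, 13, 14, 15, 16, 17, 19, 20}
C^c = {5, 6, 7, 8, 9, 11, 12, 15, 16, 18, 19, 20}
(A ∪ B) ∩ C^c = {6, 7, 8, 9, 11, 12, 15, 16, 19, 20}
A ∪ C = {6, 7, 8, 10, 11, 12, 13, 14, 15, 16, 17, 19}
(A ∪ C) ∩ C = {10, 13, 14, 17}
((A ∪ C) ∩ C)^c = {5, 6, 7, 8, 9, 11, 12, 15, 16, 18, 19, 20}
((A ∪ B) ∩ C^c) △ ((A ∪ C) ∩ C)^c = {5, 18}
6 ∈ (((A \ (C ∩ A)) ∪ (B \ A)) \ C) ∪ (B ∪ C) but 6 ∉ ((A ∪ B) ∩ C^c) △ ((A ∪ C) ∩ C)^c, so the inclusion fails.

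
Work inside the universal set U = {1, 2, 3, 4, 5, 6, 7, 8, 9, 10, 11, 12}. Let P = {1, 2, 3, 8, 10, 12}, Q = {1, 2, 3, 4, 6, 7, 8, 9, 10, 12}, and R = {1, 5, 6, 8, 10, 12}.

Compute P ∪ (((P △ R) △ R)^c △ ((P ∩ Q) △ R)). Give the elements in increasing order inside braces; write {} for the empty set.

{1, 2, 3, 4, 7, 8, 9, 10, 11, 12}

P △ R = {2, 3, 5, 6}
(P △ R) △ R = {1, 2, 3, 8, 10, 12}
((P △ R) △ R)^c = {4, 5, 6, 7, 9, 11}
P ∩ Q = {1, 2, 3, 8, 10, 12}
(P ∩ Q) △ R = {2, 3, 5, 6}
((P △ R) △ R)^c △ ((P ∩ Q) △ R) = {2, 3, 4, 7, 9, 11}
P ∪ (((P △ R) △ R)^c △ ((P ∩ Q) △ R)) = {1, 2, 3, 4, 7, 8, 9, 10, 11, 12}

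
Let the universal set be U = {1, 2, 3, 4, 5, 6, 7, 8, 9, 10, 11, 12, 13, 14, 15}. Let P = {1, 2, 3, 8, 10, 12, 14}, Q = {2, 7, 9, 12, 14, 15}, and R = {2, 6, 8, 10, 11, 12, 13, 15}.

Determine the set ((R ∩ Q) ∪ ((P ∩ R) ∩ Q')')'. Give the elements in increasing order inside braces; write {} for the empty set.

{8, 10}

R ∩ Q = {2, 12, 15}
P ∩ R = {2, 8, 10, 12}
Q' = {1, 3, 4, 5, 6, 8, 10, 11, 13}
(P ∩ R) ∩ Q' = {8, 10}
((P ∩ R) ∩ Q')' = {1, 2, 3, 4, 5, 6, 7, 9, 11, 12, 13, 14, 15}
(R ∩ Q) ∪ ((P ∩ R) ∩ Q')' = {1, 2, 3, 4, 5, 6, 7, 9, 11, 12, 13, 14, 15}
((R ∩ Q) ∪ ((P ∩ R) ∩ Q')')' = {8, 10}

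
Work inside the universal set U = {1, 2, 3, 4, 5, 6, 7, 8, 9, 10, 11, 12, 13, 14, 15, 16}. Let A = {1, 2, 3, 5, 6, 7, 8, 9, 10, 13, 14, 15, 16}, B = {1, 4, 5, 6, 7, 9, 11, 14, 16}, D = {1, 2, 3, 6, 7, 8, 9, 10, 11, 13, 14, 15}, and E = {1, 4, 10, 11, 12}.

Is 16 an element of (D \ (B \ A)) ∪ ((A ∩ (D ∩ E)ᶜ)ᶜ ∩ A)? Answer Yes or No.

16 ∈ B and 16 ∈ A, so 16 ∉ B \ A
16 ∉ D and 16 ∉ (B \ A), so 16 ∉ D \ (B \ A)
16 ∉ D and 16 ∉ E, so 16 ∉ D ∩ E
16 ∈ (D ∩ E)ᶜ since 16 ∉ (D ∩ E)
16 ∈ A and 16 ∈ (D ∩ E)ᶜ, so 16 ∈ A ∩ (D ∩ E)ᶜ
16 ∉ (A ∩ (D ∩ E)ᶜ)ᶜ since 16 ∈ (A ∩ (D ∩ E)ᶜ)
16 ∉ (A ∩ (D ∩ E)ᶜ)ᶜ and 16 ∈ A, so 16 ∉ (A ∩ (D ∩ E)ᶜ)ᶜ ∩ A
16 ∉ (D \ (B \ A)) and 16 ∉ ((A ∩ (D ∩ E)ᶜ)ᶜ ∩ A), so 16 ∉ (D \ (B \ A)) ∪ ((A ∩ (D ∩ E)ᶜ)ᶜ ∩ A)

No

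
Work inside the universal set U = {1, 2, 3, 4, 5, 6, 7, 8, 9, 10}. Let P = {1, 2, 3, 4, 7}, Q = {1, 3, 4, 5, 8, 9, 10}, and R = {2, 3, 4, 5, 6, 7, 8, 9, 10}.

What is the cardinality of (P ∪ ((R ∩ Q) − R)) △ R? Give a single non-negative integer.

R ∩ Q = {3, 4, 5, 8, 9, 10}
(R ∩ Q) − R = {}
P ∪ ((R ∩ Q) − R) = {1, 2, 3, 4, 7}
(P ∪ ((R ∩ Q) − R)) △ R = {1, 5, 6, 8, 9, 10}
|(P ∪ ((R ∩ Q) − R)) △ R| = 6

6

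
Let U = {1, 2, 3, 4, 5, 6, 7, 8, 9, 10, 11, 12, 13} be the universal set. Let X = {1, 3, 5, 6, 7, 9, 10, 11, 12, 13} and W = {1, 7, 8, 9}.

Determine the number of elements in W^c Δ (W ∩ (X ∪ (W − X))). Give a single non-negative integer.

13

W^c = {2, 3, 4, 5, 6, 10, 11, 12, 13}
W − X = {8}
X ∪ (W − X) = {1, 3, 5, 6, 7, 8, 9, 10, 11, 12, 13}
W ∩ (X ∪ (W − X)) = {1, 7, 8, 9}
W^c Δ (W ∩ (X ∪ (W − X))) = {1, 2, 3, 4, 5, 6, 7, 8, 9, 10, 11, 12, 13}
|W^c Δ (W ∩ (X ∪ (W − X)))| = 13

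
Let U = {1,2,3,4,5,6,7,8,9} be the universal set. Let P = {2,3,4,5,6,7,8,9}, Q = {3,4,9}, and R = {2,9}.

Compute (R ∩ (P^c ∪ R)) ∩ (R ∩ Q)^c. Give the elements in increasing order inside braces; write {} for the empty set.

P^c = {1}
P^c ∪ R = {1,2,9}
R ∩ (P^c ∪ R) = {2,9}
R ∩ Q = {9}
(R ∩ Q)^c = {1,2,3,4,5,6,7,8}
(R ∩ (P^c ∪ R)) ∩ (R ∩ Q)^c = {2}

{2}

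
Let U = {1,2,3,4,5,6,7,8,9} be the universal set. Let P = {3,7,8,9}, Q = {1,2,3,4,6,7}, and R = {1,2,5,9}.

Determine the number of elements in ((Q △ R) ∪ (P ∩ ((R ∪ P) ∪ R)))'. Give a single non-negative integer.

2

Q △ R = {3,4,5,6,7,9}
R ∪ P = {1,2,3,5,7,8,9}
(R ∪ P) ∪ R = {1,2,3,5,7,8,9}
P ∩ ((R ∪ P) ∪ R) = {3,7,8,9}
(Q △ R) ∪ (P ∩ ((R ∪ P) ∪ R)) = {3,4,5,6,7,8,9}
((Q △ R) ∪ (P ∩ ((R ∪ P) ∪ R)))' = {1,2}
|((Q △ R) ∪ (P ∩ ((R ∪ P) ∪ R)))'| = 2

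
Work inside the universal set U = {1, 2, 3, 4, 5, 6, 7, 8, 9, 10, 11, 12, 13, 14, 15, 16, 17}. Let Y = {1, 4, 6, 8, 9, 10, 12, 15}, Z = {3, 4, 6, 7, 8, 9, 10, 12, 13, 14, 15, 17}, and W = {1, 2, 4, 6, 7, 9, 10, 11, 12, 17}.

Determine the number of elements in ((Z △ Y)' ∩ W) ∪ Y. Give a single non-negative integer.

Z △ Y = {1, 3, 7, 13, 14, 17}
(Z △ Y)' = {2, 4, 5, 6, 8, 9, 10, 11, 12, 15, 16}
(Z △ Y)' ∩ W = {2, 4, 6, 9, 10, 11, 12}
((Z △ Y)' ∩ W) ∪ Y = {1, 2, 4, 6, 8, 9, 10, 11, 12, 15}
|((Z △ Y)' ∩ W) ∪ Y| = 10

10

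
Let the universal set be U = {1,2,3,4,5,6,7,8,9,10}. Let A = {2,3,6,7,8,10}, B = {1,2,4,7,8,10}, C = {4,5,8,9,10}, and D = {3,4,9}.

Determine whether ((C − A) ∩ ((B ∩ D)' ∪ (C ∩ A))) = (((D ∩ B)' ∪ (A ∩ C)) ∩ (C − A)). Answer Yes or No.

Yes

C − A = {4,5,9}
B ∩ D = {4}
(B ∩ D)' = {1,2,3,5,6,7,8,9,10}
C ∩ A = {8,10}
(B ∩ D)' ∪ (C ∩ A) = {1,2,3,5,6,7,8,9,10}
(C − A) ∩ ((B ∩ D)' ∪ (C ∩ A)) = {5,9}
D ∩ B = {4}
(D ∩ B)' = {1,2,3,5,6,7,8,9,10}
A ∩ C = {8,10}
(D ∩ B)' ∪ (A ∩ C) = {1,2,3,5,6,7,8,9,10}
((D ∩ B)' ∪ (A ∩ C)) ∩ (C − A) = {5,9}
Both equal {5,9}, so (C − A) ∩ ((B ∩ D)' ∪ (C ∩ A)) = ((D ∩ B)' ∪ (A ∩ C)) ∩ (C − A).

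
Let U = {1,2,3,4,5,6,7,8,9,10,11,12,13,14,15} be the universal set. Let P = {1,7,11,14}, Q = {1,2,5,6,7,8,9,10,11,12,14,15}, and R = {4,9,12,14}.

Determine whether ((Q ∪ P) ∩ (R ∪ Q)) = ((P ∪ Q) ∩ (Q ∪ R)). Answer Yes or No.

Yes

Q ∪ P = {1,2,5,6,7,8,9,10,11,12,14,15}
R ∪ Q = {1,2,4,5,6,7,8,9,10,11,12,14,15}
(Q ∪ P) ∩ (R ∪ Q) = {1,2,5,6,7,8,9,10,11,12,14,15}
P ∪ Q = {1,2,5,6,7,8,9,10,11,12,14,15}
Q ∪ R = {1,2,4,5,6,7,8,9,10,11,12,14,15}
(P ∪ Q) ∩ (Q ∪ R) = {1,2,5,6,7,8,9,10,11,12,14,15}
Both equal {1,2,5,6,7,8,9,10,11,12,14,15}, so (Q ∪ P) ∩ (R ∪ Q) = (P ∪ Q) ∩ (Q ∪ R).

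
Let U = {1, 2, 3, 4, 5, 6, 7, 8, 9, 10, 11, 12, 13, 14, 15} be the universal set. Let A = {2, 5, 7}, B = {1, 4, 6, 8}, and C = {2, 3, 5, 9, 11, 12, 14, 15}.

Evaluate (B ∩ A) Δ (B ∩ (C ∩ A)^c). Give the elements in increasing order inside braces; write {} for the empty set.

B ∩ A = {}
C ∩ A = {2, 5}
(C ∩ A)^c = {1, 3, 4, 6, 7, 8, 9, 10, 11, 12, 13, 14, 15}
B ∩ (C ∩ A)^c = {1, 4, 6, 8}
(B ∩ A) Δ (B ∩ (C ∩ A)^c) = {1, 4, 6, 8}

{1, 4, 6, 8}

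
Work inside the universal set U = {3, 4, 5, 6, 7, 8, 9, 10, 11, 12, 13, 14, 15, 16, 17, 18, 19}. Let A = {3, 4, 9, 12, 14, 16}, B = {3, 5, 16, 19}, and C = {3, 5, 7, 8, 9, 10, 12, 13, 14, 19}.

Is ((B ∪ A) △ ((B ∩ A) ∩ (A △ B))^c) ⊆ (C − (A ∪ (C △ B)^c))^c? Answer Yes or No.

No

B ∪ A = {3, 4, 5, 9, 12, 14, 16, 19}
B ∩ A = {3, 16}
A △ B = {4, 5, 9, 12, 14, 19}
(B ∩ A) ∩ (A △ B) = {}
((B ∩ A) ∩ (A △ B))^c = {3, 4, 5, 6, 7, 8, 9, 10, 11, 12, 13, 14, 15, 16, 17, 18, 19}
(B ∪ A) △ ((B ∩ A) ∩ (A △ B))^c = {6, 7, 8, 10, 11, 13, 15, 17, 18}
C △ B = {7, 8, 9, 10, 12, 13, 14, 16}
(C △ B)^c = {3, 4, 5, 6, 11, 15, 17, 18, 19}
A ∪ (C △ B)^c = {3, 4, 5, 6, 9, 11, 12, 14, 15, 16, 17, 18, 19}
C − (A ∪ (C △ B)^c) = {7, 8, 10, 13}
(C − (A ∪ (C △ B)^c))^c = {3, 4, 5, 6, 9, 11, 12, 14, 15, 16, 17, 18, 19}
7 ∈ (B ∪ A) △ ((B ∩ A) ∩ (A △ B))^c but 7 ∉ (C − (A ∪ (C △ B)^c))^c, so the inclusion fails.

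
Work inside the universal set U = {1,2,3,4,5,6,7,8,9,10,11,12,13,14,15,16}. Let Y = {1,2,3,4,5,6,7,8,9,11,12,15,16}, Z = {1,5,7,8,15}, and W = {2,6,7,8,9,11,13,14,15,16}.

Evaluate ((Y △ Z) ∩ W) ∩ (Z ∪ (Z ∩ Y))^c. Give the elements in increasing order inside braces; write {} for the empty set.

Y △ Z = {2,3,4,6,9,11,12,16}
(Y △ Z) ∩ W = {2,6,9,11,16}
Z ∩ Y = {1,5,7,8,15}
Z ∪ (Z ∩ Y) = {1,5,7,8,15}
(Z ∪ (Z ∩ Y))^c = {2,3,4,6,9,10,11,12,13,14,16}
((Y △ Z) ∩ W) ∩ (Z ∪ (Z ∩ Y))^c = {2,6,9,11,16}

{2,6,9,11,16}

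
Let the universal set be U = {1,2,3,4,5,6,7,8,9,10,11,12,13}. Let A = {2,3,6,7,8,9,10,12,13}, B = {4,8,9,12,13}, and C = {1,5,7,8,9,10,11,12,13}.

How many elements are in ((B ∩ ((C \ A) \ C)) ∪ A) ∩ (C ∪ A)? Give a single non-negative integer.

C \ A = {1,5,11}
(C \ A) \ C = {}
B ∩ ((C \ A) \ C) = {}
(B ∩ ((C \ A) \ C)) ∪ A = {2,3,6,7,8,9,10,12,13}
C ∪ A = {1,2,3,5,6,7,8,9,10,11,12,13}
((B ∩ ((C \ A) \ C)) ∪ A) ∩ (C ∪ A) = {2,3,6,7,8,9,10,12,13}
|((B ∩ ((C \ A) \ C)) ∪ A) ∩ (C ∪ A)| = 9

9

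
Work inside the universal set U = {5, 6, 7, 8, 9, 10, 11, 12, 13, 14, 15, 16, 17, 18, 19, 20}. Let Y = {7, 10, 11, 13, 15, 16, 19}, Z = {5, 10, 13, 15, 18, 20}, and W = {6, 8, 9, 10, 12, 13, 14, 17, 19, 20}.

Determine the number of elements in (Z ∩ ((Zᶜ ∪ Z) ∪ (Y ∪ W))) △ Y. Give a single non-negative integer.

Zᶜ = {6, 7, 8, 9, 11, 12, 14, 16, 17, 19}
Zᶜ ∪ Z = {5, 6, 7, 8, 9, 10, 11, 12, 13, 14, 15, 16, 17, 18, 19, 20}
Y ∪ W = {6, 7, 8, 9, 10, 11, 12, 13, 14, 15, 16, 17, 19, 20}
(Zᶜ ∪ Z) ∪ (Y ∪ W) = {5, 6, 7, 8, 9, 10, 11, 12, 13, 14, 15, 16, 17, 18, 19, 20}
Z ∩ ((Zᶜ ∪ Z) ∪ (Y ∪ W)) = {5, 10, 13, 15, 18, 20}
(Z ∩ ((Zᶜ ∪ Z) ∪ (Y ∪ W))) △ Y = {5, 7, 11, 16, 18, 19, 20}
|(Z ∩ ((Zᶜ ∪ Z) ∪ (Y ∪ W))) △ Y| = 7

7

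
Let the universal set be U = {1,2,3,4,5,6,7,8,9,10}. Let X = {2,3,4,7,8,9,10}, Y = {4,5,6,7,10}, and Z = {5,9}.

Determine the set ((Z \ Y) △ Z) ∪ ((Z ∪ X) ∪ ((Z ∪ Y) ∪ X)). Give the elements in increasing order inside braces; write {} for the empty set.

{2,3,4,5,6,7,8,9,10}

Z \ Y = {9}
(Z \ Y) △ Z = {5}
Z ∪ X = {2,3,4,5,7,8,9,10}
Z ∪ Y = {4,5,6,7,9,10}
(Z ∪ Y) ∪ X = {2,3,4,5,6,7,8,9,10}
(Z ∪ X) ∪ ((Z ∪ Y) ∪ X) = {2,3,4,5,6,7,8,9,10}
((Z \ Y) △ Z) ∪ ((Z ∪ X) ∪ ((Z ∪ Y) ∪ X)) = {2,3,4,5,6,7,8,9,10}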